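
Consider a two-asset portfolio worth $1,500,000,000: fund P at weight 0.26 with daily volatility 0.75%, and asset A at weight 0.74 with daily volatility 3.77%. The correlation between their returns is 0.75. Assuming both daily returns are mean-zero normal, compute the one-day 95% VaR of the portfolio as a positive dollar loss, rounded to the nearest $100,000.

$72,500,000

σ_p² = 0.26²·0.75² + 0.74²·3.77² + 2·0.75·0.26·0.74·0.75·3.77 = 8.6370 (%²).
σ_p = √8.6370 = 2.939%.
At 95%, z = 1.645.
VaR = 1.645 × 2.939% = 4.835%; on $1,500,000,000 that is $72,525,000.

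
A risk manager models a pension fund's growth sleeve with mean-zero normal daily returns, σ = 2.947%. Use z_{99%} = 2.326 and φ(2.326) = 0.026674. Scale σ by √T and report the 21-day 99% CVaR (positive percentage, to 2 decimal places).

σ_{21d} = 2.947% × √21 = 13.505%.
ES multiplier = φ(z)/(1−α) = 0.026674/0.01 = 2.667.
ES = 13.505% × 2.667 = 36.018%.

36.02%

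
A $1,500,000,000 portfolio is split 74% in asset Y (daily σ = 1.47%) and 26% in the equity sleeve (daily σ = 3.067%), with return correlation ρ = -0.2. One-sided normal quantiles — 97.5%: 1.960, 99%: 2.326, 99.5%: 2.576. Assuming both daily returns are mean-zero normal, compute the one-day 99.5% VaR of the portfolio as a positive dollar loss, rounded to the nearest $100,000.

σ_p² = 0.74²·1.47² + 0.26²·3.067² + 2·-0.2·0.74·0.26·1.47·3.067 = 1.4722 (%²).
σ_p = √1.4722 = 1.213%.
VaR = 2.576 × 1.213% = 3.125%; on $1,500,000,000 that is $46,875,000.

$46,900,000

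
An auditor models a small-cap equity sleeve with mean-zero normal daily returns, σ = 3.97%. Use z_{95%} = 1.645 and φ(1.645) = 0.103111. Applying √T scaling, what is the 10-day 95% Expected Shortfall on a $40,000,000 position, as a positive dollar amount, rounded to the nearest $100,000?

σ_{10d} = 3.97% × √10 = 12.554%.
ES multiplier = φ(z)/(1−α) = 0.103111/0.05 = 2.062.
ES = 12.554% × 2.062 = 25.886%; on $40,000,000: $10,354,400.

$10,400,000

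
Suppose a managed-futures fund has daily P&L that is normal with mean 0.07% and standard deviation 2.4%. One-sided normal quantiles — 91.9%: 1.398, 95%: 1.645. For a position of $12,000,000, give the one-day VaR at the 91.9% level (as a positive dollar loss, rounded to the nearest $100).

$394,200

VaR = −μ + z·σ = −(0.07%) + 1.398 × 2.4% = 3.285%.
On $12,000,000: 0.03285 × $12,000,000 = $394,200.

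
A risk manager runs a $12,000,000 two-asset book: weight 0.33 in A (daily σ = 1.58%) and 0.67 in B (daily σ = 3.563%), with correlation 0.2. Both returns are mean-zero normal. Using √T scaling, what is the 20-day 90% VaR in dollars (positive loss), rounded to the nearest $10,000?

σ_p = √(0.33²·1.58² + 0.67²·3.563² + 2·0.2·0.33·0.67·1.58·3.563) = 2.543%.
σ_{20d} = 2.543% × √20 = 11.373%.
z(90%) = 1.282.
VaR = 1.282 × 11.373% = 14.580%; on $12,000,000 that is $1,749,600.

$1,750,000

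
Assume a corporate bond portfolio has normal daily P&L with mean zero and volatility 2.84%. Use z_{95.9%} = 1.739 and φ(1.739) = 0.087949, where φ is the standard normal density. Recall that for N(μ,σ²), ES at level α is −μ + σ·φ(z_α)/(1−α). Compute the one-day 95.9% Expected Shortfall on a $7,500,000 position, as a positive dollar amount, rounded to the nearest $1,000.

$457,000

Tail multiplier: φ(z)/(1−α) = 0.087949 / 0.041 = 2.145.
ES = 2.84% × 2.145 = 6.092%.
On $7,500,000: 0.06092 × $7,500,000 = $456,900.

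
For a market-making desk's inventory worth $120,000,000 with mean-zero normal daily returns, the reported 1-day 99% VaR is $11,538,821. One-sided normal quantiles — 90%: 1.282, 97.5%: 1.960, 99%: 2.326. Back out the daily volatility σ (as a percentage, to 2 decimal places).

4.13%

VaR as a fraction: $11,538,821 / $120,000,000 = 9.616%.
σ = VaR / z = 9.616% / 2.326 = 4.134%.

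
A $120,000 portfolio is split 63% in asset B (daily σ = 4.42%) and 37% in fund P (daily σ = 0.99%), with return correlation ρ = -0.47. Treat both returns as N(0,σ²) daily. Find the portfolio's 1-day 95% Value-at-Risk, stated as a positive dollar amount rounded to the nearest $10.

$5,200

σ_p² = 0.63²·4.42² + 0.37²·0.99² + 2·-0.47·0.63·0.37·4.42·0.99 = 6.9294 (%²).
σ_p = √6.9294 = 2.632%.
At 95%, z = 1.645.
VaR = 1.645 × 2.632% = 4.330%; on $120,000 that is $5,196.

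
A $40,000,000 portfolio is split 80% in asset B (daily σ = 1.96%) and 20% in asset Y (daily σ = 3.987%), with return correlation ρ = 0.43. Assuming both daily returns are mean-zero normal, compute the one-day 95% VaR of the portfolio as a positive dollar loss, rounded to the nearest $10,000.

$1,340,000

σ_p² = 0.8²·1.96² + 0.2²·3.987² + 2·0.43·0.8·0.2·1.96·3.987 = 4.1697 (%²).
σ_p = √4.1697 = 2.042%.
At 95%, z = 1.645.
VaR = 1.645 × 2.042% = 3.359%; on $40,000,000 that is $1,343,600.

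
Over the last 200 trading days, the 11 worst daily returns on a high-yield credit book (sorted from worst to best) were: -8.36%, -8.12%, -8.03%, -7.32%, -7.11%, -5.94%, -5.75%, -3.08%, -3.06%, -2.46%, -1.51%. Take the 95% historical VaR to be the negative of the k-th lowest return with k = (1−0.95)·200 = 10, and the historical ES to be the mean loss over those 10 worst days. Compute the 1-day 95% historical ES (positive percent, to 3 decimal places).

The 10 worst returns sum to -59.23%.
ES = −(-59.23%) / 10 = 5.923%.

5.923%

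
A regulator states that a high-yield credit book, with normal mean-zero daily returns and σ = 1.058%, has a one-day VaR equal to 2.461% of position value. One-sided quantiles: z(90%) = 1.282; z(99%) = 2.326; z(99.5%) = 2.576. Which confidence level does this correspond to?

99%

Implied z = VaR/σ = 2.461 / 1.058 = 2.326.
This matches z(99%) = 2.326.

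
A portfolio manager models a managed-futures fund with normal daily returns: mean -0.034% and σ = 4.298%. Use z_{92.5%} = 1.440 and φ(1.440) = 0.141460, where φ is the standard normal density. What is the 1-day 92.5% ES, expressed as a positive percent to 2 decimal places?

8.14%

Tail multiplier: φ(z)/(1−α) = 0.141460 / 0.075 = 1.886.
ES = −(-0.034%) + 4.298% × 1.886 = 8.140%.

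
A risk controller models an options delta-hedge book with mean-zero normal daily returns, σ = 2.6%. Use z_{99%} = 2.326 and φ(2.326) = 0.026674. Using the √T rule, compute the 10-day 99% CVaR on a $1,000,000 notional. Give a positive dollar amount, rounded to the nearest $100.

σ_{10d} = 2.6% × √10 = 8.222%.
ES multiplier = φ(z)/(1−α) = 0.026674/0.01 = 2.667.
ES = 8.222% × 2.667 = 21.928%; on $1,000,000: $219,280.

$219,300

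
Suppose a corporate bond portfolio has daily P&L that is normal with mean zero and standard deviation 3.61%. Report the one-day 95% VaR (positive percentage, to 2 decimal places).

At 95% one-sided, z = 1.645.
VaR = z·σ = 1.645 × 3.61% = 5.938%.

5.94%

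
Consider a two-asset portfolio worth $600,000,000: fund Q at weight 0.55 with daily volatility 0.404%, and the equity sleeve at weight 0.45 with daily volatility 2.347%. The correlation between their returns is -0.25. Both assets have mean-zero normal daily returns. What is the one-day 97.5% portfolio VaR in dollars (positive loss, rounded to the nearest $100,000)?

σ_p² = 0.55²·0.404² + 0.45²·2.347² + 2·-0.25·0.55·0.45·0.404·2.347 = 1.0475 (%²).
σ_p = √1.0475 = 1.023%.
At 97.5%, z = 1.960.
VaR = 1.960 × 1.023% = 2.005%; on $600,000,000 that is $12,030,000.

$12,000,000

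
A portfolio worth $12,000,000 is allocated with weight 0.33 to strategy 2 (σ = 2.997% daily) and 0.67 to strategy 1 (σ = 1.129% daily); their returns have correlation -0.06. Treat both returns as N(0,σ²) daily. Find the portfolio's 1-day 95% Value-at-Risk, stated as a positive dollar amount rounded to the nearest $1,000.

σ_p² = 0.33²·2.997² + 0.67²·1.129² + 2·-0.06·0.33·0.67·2.997·1.129 = 1.4606 (%²).
σ_p = √1.4606 = 1.209%.
At 95%, z = 1.645.
VaR = 1.645 × 1.209% = 1.989%; on $12,000,000 that is $238,680.

$239,000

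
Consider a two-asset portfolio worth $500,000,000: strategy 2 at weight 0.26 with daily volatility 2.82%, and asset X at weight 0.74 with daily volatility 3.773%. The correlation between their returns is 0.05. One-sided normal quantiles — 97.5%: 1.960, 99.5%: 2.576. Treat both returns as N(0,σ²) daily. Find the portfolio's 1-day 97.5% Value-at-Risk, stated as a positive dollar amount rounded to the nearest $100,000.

σ_p² = 0.26²·2.82² + 0.74²·3.773² + 2·0.05·0.26·0.74·2.82·3.773 = 8.5377 (%²).
σ_p = √8.5377 = 2.922%.
VaR = 1.960 × 2.922% = 5.727%; on $500,000,000 that is $28,635,000.

$28,600,000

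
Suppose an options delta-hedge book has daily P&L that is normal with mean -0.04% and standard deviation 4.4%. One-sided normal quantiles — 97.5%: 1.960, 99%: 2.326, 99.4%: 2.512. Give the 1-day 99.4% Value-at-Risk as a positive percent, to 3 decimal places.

VaR = −μ + z·σ = −(-0.04%) + 2.512 × 4.4% = 11.093%.

11.093%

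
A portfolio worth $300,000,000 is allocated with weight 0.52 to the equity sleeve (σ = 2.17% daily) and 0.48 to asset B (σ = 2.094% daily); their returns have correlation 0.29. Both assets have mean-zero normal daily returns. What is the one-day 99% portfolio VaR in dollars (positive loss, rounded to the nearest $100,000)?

$12,000,000

σ_p² = 0.52²·2.17² + 0.48²·2.094² + 2·0.29·0.52·0.48·2.17·2.094 = 2.9414 (%²).
σ_p = √2.9414 = 1.715%.
At 99%, z = 2.326.
VaR = 2.326 × 1.715% = 3.989%; on $300,000,000 that is $11,967,000.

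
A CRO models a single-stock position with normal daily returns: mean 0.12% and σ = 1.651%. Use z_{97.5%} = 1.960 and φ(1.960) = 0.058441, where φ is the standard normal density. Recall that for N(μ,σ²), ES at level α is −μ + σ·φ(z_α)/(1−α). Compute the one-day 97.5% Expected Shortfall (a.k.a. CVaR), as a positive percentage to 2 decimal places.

3.74%

Tail multiplier: φ(z)/(1−α) = 0.058441 / 0.025 = 2.338.
ES = −(0.12%) + 1.651% × 2.338 = 3.740%.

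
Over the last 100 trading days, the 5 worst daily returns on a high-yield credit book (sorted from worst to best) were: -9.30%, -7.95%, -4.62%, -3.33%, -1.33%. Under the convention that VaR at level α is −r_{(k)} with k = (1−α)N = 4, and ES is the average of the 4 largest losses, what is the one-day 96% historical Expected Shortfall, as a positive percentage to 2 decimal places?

6.30%

The 4 worst returns sum to -25.20%.
ES = −(-25.20%) / 4 = 6.3% ≈ 6.30%.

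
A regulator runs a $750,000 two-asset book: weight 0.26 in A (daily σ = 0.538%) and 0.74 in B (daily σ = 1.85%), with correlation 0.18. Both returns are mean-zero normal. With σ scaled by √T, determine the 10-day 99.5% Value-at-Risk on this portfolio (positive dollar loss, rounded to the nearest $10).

σ_p = √(0.26²·0.538² + 0.74²·1.85² + 2·0.18·0.26·0.74·0.538·1.85) = 1.401%.
σ_{10d} = 1.401% × √10 = 4.430%.
z(99.5%) = 2.576.
VaR = 2.576 × 4.430% = 11.412%; on $750,000 that is $85,590.

$85,590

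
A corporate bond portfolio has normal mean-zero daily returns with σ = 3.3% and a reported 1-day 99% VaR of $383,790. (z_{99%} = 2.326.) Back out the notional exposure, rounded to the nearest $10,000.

VaR as a fraction of value: z·σ = 2.326 × 3.3% = 7.6758%.
Position = $383,790 / 0.076758 = $5,000,000.

$5,000,000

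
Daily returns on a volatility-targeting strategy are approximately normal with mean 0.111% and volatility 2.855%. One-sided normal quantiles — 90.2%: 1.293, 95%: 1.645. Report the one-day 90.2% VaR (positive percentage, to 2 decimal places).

3.58%

VaR = −μ + z·σ = −(0.111%) + 1.293 × 2.855% = 3.581%.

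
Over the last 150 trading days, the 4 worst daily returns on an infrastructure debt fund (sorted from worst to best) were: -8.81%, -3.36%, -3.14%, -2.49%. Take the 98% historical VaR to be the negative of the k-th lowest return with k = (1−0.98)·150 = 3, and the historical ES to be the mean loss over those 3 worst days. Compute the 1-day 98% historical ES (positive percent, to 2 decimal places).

5.10%

The 3 worst returns sum to -15.31%.
ES = −(-15.31%) / 3 = 5.1033…% ≈ 5.10%.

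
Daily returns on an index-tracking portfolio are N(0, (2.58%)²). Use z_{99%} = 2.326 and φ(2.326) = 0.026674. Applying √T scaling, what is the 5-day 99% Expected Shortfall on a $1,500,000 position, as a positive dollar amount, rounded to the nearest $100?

σ_{5d} = 2.58% × √5 = 5.769%.
ES multiplier = φ(z)/(1−α) = 0.026674/0.01 = 2.667.
ES = 5.769% × 2.667 = 15.386%; on $1,500,000: $230,790.

$230,800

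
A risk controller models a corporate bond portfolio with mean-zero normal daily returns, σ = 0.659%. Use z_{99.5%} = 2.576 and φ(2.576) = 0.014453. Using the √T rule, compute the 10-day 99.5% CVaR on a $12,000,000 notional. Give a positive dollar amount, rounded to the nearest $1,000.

$723,000

σ_{10d} = 0.659% × √10 = 2.084%.
ES multiplier = φ(z)/(1−α) = 0.014453/0.005 = 2.891.
ES = 2.084% × 2.891 = 6.025%; on $12,000,000: $723,000.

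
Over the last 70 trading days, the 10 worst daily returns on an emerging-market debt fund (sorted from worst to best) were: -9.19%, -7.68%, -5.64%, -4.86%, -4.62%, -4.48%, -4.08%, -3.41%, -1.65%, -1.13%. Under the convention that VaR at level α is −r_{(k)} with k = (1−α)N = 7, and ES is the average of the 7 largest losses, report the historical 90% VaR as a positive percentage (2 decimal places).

4.08%

k = 7; the 7th lowest return is -4.08%, so VaR = 4.08%.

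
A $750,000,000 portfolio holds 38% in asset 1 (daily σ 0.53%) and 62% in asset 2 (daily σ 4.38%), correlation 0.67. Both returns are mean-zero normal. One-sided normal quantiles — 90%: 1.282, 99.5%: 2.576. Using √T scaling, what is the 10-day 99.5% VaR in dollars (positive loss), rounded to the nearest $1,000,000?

σ_p = √(0.38²·0.53² + 0.62²·4.38² + 2·0.67·0.38·0.62·0.53·4.38) = 2.854%.
σ_{10d} = 2.854% × √10 = 9.025%.
VaR = 2.576 × 9.025% = 23.248%; on $750,000,000 that is $174,360,000.

$174,000,000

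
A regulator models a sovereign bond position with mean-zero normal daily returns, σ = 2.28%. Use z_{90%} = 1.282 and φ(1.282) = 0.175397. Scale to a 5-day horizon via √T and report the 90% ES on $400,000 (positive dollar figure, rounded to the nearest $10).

σ_{5d} = 2.28% × √5 = 5.098%.
ES multiplier = φ(z)/(1−α) = 0.175397/0.1 = 1.754.
ES = 5.098% × 1.754 = 8.942%; on $400,000: $35,768.

$35,770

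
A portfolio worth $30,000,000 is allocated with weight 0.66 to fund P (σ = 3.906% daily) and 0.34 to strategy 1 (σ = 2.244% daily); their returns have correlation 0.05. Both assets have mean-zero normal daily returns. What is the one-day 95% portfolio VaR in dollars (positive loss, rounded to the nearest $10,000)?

$1,340,000

σ_p² = 0.66²·3.906² + 0.34²·2.244² + 2·0.05·0.66·0.34·3.906·2.244 = 7.4247 (%²).
σ_p = √7.4247 = 2.725%.
At 95%, z = 1.645.
VaR = 1.645 × 2.725% = 4.483%; on $30,000,000 that is $1,344,900.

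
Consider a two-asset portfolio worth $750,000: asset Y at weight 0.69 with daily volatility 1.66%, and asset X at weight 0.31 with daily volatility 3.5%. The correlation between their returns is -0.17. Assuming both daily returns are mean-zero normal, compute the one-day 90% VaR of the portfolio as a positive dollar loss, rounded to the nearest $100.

σ_p² = 0.69²·1.66² + 0.31²·3.5² + 2·-0.17·0.69·0.31·1.66·3.5 = 2.0666 (%²).
σ_p = √2.0666 = 1.438%.
At 90%, z = 1.282.
VaR = 1.282 × 1.438% = 1.844%; on $750,000 that is $13,830.

$13,800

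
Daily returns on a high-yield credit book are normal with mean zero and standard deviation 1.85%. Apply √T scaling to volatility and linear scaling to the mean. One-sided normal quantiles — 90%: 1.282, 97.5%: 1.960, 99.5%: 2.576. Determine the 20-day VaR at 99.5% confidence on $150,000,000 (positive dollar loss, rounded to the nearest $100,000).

$32,000,000

σ_{20d} = 1.85% × √20 = 8.273%.
VaR = 2.576 × 8.273% = 21.311%.
On $150,000,000: 0.21311 × $150,000,000 = $31,966,500.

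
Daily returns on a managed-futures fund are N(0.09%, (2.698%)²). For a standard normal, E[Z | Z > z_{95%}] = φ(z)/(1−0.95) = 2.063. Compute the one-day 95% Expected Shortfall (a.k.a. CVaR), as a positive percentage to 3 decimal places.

5.476%

ES = −(0.09%) + 2.698% × 2.063 = 5.476%.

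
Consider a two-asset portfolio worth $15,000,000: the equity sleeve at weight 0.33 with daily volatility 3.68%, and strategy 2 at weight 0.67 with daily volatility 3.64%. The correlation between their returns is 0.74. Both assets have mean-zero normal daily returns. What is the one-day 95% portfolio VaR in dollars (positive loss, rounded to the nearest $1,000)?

$848,000

σ_p² = 0.33²·3.68² + 0.67²·3.64² + 2·0.74·0.33·0.67·3.68·3.64 = 11.8058 (%²).
σ_p = √11.8058 = 3.436%.
At 95%, z = 1.645.
VaR = 1.645 × 3.436% = 5.652%; on $15,000,000 that is $847,800.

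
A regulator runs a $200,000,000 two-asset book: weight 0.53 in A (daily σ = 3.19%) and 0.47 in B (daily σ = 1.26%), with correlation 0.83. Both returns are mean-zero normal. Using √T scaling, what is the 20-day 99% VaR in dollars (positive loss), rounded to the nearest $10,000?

σ_p = √(0.53²·3.19² + 0.47²·1.26² + 2·0.83·0.53·0.47·3.19·1.26) = 2.207%.
σ_{20d} = 2.207% × √20 = 9.870%.
z(99%) = 2.326.
VaR = 2.326 × 9.870% = 22.958%; on $200,000,000 that is $45,916,000.

$45,920,000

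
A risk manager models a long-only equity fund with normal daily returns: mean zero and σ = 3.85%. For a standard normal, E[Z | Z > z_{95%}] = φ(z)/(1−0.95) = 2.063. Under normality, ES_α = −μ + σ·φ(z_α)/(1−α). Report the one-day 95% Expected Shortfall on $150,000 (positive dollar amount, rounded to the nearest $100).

ES = 3.85% × 2.063 = 7.943%.
On $150,000: 0.07943 × $150,000 = $11,914.

$11,900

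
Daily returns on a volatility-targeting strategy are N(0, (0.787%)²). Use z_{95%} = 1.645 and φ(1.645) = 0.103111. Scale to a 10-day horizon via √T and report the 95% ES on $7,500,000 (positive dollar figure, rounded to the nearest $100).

σ_{10d} = 0.787% × √10 = 2.489%.
ES multiplier = φ(z)/(1−α) = 0.103111/0.05 = 2.062.
ES = 2.489% × 2.062 = 5.132%; on $7,500,000: $384,900.

$384,900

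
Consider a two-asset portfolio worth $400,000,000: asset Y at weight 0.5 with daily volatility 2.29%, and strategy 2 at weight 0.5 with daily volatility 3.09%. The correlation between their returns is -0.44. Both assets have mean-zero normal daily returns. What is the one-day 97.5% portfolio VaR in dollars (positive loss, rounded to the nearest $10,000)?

$11,470,000

σ_p² = 0.5²·2.29² + 0.5²·3.09² + 2·-0.44·0.5·0.5·2.29·3.09 = 2.1413 (%²).
σ_p = √2.1413 = 1.463%.
At 97.5%, z = 1.960.
VaR = 1.960 × 1.463% = 2.867%; on $400,000,000 that is $11,468,000.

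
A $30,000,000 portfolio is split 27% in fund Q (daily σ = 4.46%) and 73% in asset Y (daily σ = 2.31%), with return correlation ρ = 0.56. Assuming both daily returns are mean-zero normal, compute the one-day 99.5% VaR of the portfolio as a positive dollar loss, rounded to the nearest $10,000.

$1,980,000

σ_p² = 0.27²·4.46² + 0.73²·2.31² + 2·0.56·0.27·0.73·4.46·2.31 = 6.5680 (%²).
σ_p = √6.5680 = 2.563%.
At 99.5%, z = 2.576.
VaR = 2.576 × 2.563% = 6.602%; on $30,000,000 that is $1,980,600.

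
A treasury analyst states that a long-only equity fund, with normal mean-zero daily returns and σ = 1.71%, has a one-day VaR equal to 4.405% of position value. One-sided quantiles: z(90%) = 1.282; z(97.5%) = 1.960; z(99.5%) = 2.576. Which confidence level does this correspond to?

Implied z = VaR/σ = 4.405 / 1.71 = 2.576.
This matches z(99.5%) = 2.576.

99.5%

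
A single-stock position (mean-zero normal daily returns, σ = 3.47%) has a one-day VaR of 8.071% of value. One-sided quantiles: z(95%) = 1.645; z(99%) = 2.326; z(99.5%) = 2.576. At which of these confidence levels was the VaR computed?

Implied z = VaR/σ = 8.071 / 3.47 = 2.326.
This matches z(99%) = 2.326.

99%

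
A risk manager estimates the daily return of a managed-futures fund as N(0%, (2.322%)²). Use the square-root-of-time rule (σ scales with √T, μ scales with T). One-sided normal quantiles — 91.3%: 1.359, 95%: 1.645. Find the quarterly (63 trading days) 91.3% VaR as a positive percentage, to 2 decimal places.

σ_{63d} = 2.322% × √63 = 18.430%.
VaR = 1.359 × 18.430% = 25.046%.

25.05%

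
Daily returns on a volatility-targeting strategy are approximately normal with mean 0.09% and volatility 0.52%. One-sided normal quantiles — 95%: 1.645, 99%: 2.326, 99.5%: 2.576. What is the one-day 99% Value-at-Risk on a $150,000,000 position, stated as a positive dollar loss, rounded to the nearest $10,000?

VaR = −μ + z·σ = −(0.09%) + 2.326 × 0.52% = 1.120%.
On $150,000,000: 0.01120 × $150,000,000 = $1,680,000.

$1,680,000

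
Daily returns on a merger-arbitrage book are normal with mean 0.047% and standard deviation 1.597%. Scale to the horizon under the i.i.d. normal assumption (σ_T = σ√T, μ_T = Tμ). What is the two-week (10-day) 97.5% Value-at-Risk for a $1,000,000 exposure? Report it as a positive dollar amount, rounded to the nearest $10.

$94,280

At 97.5%, z = 1.960.
σ_{10d} = 1.597% × √10 = 5.050%; μ_{10d} = 10 × 0.047% = 0.470%.
VaR = −(0.470%) + 1.960 × 5.050% = 9.428%.
On $1,000,000: 0.09428 × $1,000,000 = $94,280.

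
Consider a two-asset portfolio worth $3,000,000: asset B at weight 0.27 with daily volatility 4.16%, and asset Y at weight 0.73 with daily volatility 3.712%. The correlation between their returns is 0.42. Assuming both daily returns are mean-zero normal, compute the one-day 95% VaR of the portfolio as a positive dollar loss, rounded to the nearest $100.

σ_p² = 0.27²·4.16² + 0.73²·3.712² + 2·0.42·0.27·0.73·4.16·3.712 = 11.1610 (%²).
σ_p = √11.1610 = 3.341%.
At 95%, z = 1.645.
VaR = 1.645 × 3.341% = 5.496%; on $3,000,000 that is $164,880.

$164,900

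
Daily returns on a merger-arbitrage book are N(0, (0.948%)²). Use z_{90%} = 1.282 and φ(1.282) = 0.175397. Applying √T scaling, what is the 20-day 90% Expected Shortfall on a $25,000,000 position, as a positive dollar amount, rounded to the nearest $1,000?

$1,859,000

σ_{20d} = 0.948% × √20 = 4.240%.
ES multiplier = φ(z)/(1−α) = 0.175397/0.1 = 1.754.
ES = 4.240% × 1.754 = 7.437%; on $25,000,000: $1,859,250.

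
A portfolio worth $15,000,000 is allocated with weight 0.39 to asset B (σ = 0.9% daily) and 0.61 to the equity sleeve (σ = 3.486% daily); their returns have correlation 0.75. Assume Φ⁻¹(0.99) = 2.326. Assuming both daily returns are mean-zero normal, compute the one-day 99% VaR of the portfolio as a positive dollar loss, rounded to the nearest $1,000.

σ_p² = 0.39²·0.9² + 0.61²·3.486² + 2·0.75·0.39·0.61·0.9·3.486 = 5.7646 (%²).
σ_p = √5.7646 = 2.401%.
VaR = 2.326 × 2.401% = 5.585%; on $15,000,000 that is $837,750.

$838,000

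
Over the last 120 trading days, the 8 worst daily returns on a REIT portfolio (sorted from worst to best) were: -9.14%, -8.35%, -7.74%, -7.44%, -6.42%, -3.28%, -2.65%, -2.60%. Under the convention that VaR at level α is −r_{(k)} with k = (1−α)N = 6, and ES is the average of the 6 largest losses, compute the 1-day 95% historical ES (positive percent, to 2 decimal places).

The 6 worst returns sum to -42.37%.
ES = −(-42.37%) / 6 = 7.0616…% ≈ 7.06%.

7.06%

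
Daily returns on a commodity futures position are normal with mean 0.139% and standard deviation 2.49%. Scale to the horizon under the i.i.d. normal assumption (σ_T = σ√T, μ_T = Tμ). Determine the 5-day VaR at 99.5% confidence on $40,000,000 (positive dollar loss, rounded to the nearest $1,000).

At 99.5%, z = 2.576.
σ_{5d} = 2.49% × √5 = 5.568%; μ_{5d} = 5 × 0.139% = 0.695%.
VaR = −(0.695%) + 2.576 × 5.568% = 13.648%.
On $40,000,000: 0.13648 × $40,000,000 = $5,459,200.

$5,459,000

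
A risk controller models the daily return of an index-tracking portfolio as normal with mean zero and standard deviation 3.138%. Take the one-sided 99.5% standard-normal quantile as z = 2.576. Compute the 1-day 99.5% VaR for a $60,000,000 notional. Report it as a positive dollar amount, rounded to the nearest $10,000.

$4,850,000

VaR = z·σ = 2.576 × 3.138% = 8.083%.
On $60,000,000: 0.08083 × $60,000,000 = $4,849,800.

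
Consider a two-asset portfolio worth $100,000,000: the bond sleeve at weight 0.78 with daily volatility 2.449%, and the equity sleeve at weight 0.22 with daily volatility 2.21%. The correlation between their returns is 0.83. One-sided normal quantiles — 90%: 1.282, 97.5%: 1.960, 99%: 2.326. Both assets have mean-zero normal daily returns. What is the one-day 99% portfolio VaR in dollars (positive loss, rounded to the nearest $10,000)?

$5,420,000

σ_p² = 0.78²·2.449² + 0.22²·2.21² + 2·0.83·0.78·0.22·2.449·2.21 = 5.4271 (%²).
σ_p = √5.4271 = 2.330%.
VaR = 2.326 × 2.330% = 5.420%; on $100,000,000 that is $5,420,000.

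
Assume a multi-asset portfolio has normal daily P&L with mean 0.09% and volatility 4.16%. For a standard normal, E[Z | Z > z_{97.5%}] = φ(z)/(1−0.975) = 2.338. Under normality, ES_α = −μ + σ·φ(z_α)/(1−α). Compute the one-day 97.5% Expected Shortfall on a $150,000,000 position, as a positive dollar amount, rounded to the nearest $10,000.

$14,450,000

ES = −(0.09%) + 4.16% × 2.338 = 9.636%.
On $150,000,000: 0.09636 × $150,000,000 = $14,454,000.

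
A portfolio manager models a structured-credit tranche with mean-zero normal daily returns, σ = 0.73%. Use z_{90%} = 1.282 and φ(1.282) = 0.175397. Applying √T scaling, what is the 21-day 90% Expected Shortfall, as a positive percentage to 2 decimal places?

5.87%

σ_{21d} = 0.73% × √21 = 3.345%.
ES multiplier = φ(z)/(1−α) = 0.175397/0.1 = 1.754.
ES = 3.345% × 1.754 = 5.867%.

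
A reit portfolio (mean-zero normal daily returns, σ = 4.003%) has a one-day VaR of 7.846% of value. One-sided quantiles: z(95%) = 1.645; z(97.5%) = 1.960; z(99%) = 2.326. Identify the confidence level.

97.5%

Implied z = VaR/σ = 7.846 / 4.003 = 1.960.
This matches z(97.5%) = 1.960.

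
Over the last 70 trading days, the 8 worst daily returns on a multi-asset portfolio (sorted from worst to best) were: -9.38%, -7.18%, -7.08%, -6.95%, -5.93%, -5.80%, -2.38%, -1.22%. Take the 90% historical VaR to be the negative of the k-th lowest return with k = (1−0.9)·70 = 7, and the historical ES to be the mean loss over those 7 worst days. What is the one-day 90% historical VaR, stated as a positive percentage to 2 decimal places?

2.38%

k = 7; the 7th lowest return is -2.38%, so VaR = 2.38%.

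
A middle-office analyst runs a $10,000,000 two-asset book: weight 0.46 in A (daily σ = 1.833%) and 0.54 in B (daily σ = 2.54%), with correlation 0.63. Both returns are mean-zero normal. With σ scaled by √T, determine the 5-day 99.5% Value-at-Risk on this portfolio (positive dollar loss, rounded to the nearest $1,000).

$1,159,000

σ_p = √(0.46²·1.833² + 0.54²·2.54² + 2·0.63·0.46·0.54·1.833·2.54) = 2.012%.
σ_{5d} = 2.012% × √5 = 4.499%.
z(99.5%) = 2.576.
VaR = 2.576 × 4.499% = 11.589%; on $10,000,000 that is $1,158,900.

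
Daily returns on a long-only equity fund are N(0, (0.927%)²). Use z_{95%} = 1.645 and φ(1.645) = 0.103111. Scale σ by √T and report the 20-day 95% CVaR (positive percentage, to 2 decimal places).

σ_{20d} = 0.927% × √20 = 4.146%.
ES multiplier = φ(z)/(1−α) = 0.103111/0.05 = 2.062.
ES = 4.146% × 2.062 = 8.549%.

8.55%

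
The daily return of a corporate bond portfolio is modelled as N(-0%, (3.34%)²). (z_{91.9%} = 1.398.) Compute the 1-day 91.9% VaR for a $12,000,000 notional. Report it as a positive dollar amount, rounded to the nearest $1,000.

$560,000

VaR = z·σ = 1.398 × 3.34% = 4.669%.
On $12,000,000: 0.04669 × $12,000,000 = $560,280.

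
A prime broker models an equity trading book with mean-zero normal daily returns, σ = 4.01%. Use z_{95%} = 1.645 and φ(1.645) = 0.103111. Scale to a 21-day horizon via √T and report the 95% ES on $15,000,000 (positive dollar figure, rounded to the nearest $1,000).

$5,684,000

σ_{21d} = 4.01% × √21 = 18.376%.
ES multiplier = φ(z)/(1−α) = 0.103111/0.05 = 2.062.
ES = 18.376% × 2.062 = 37.891%; on $15,000,000: $5,683,650.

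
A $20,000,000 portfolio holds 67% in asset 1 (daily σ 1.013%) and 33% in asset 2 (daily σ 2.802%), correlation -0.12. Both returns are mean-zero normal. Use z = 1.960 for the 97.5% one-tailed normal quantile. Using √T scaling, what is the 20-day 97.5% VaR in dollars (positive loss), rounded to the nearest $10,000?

$1,890,000

σ_p = √(0.67²·1.013² + 0.33²·2.802² + 2·-0.12·0.67·0.33·1.013·2.802) = 1.079%.
σ_{20d} = 1.079% × √20 = 4.825%.
VaR = 1.960 × 4.825% = 9.457%; on $20,000,000 that is $1,891,400.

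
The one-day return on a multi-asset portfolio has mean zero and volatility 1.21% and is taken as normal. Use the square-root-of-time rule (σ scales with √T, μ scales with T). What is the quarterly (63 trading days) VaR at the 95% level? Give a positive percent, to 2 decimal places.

15.80%

At 95%, z = 1.645.
σ_{63d} = 1.21% × √63 = 9.604%.
VaR = 1.645 × 9.604% = 15.799%.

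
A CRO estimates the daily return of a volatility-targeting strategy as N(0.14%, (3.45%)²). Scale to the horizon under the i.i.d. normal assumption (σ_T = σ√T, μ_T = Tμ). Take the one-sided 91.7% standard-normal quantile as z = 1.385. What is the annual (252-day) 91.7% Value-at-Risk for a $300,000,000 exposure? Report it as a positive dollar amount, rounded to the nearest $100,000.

σ_{252d} = 3.45% × √252 = 54.767%; μ_{252d} = 252 × 0.14% = 35.280%.
VaR = −(35.280%) + 1.385 × 54.767% = 40.572%.
On $300,000,000: 0.40572 × $300,000,000 = $121,716,000.

$121,700,000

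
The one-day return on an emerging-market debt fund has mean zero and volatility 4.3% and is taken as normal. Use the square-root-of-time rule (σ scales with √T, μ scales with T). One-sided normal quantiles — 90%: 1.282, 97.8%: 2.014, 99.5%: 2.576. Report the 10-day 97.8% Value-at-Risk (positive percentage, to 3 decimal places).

σ_{10d} = 4.3% × √10 = 13.598%.
VaR = 2.014 × 13.598% = 27.386%.

27.386%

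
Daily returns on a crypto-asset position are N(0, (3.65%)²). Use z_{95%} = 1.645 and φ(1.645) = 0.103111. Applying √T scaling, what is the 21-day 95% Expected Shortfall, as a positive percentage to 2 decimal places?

34.49%

σ_{21d} = 3.65% × √21 = 16.726%.
ES multiplier = φ(z)/(1−α) = 0.103111/0.05 = 2.062.
ES = 16.726% × 2.062 = 34.489%.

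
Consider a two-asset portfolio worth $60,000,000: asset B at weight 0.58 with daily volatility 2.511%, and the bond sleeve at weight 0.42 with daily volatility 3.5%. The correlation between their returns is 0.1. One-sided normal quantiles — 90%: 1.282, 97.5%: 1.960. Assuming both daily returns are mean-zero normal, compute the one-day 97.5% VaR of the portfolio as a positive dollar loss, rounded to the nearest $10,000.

$2,550,000

σ_p² = 0.58²·2.511² + 0.42²·3.5² + 2·0.1·0.58·0.42·2.511·3.5 = 4.7101 (%²).
σ_p = √4.7101 = 2.170%.
VaR = 1.960 × 2.170% = 4.253%; on $60,000,000 that is $2,551,800.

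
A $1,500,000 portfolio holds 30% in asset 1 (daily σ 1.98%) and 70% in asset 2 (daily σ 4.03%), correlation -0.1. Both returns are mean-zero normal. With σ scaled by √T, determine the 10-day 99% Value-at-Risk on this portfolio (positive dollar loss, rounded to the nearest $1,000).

$312,000

σ_p = √(0.3²·1.98² + 0.7²·4.03² + 2·-0.1·0.3·0.7·1.98·4.03) = 2.824%.
σ_{10d} = 2.824% × √10 = 8.930%.
z(99%) = 2.326.
VaR = 2.326 × 8.930% = 20.771%; on $1,500,000 that is $311,565.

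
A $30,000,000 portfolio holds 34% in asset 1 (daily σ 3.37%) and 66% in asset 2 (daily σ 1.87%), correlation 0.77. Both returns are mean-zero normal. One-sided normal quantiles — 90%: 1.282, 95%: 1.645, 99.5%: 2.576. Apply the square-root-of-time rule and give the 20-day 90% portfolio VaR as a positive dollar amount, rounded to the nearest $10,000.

$3,850,000

σ_p = √(0.34²·3.37² + 0.66²·1.87² + 2·0.77·0.34·0.66·3.37·1.87) = 2.239%.
σ_{20d} = 2.239% × √20 = 10.013%.
VaR = 1.282 × 10.013% = 12.837%; on $30,000,000 that is $3,851,100.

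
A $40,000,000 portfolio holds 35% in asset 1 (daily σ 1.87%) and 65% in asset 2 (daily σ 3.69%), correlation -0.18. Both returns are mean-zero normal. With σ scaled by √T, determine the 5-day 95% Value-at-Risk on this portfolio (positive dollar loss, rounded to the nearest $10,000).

σ_p = √(0.35²·1.87² + 0.65²·3.69² + 2·-0.18·0.35·0.65·1.87·3.69) = 2.370%.
σ_{5d} = 2.370% × √5 = 5.299%.
z(95%) = 1.645.
VaR = 1.645 × 5.299% = 8.717%; on $40,000,000 that is $3,486,800.

$3,490,000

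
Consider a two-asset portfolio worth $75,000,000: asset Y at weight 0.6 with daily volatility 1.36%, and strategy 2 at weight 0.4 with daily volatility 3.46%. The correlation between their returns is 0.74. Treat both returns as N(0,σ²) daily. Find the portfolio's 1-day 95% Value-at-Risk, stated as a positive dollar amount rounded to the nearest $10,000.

σ_p² = 0.6²·1.36² + 0.4²·3.46² + 2·0.74·0.6·0.4·1.36·3.46 = 4.2527 (%²).
σ_p = √4.2527 = 2.062%.
At 95%, z = 1.645.
VaR = 1.645 × 2.062% = 3.392%; on $75,000,000 that is $2,544,000.

$2,540,000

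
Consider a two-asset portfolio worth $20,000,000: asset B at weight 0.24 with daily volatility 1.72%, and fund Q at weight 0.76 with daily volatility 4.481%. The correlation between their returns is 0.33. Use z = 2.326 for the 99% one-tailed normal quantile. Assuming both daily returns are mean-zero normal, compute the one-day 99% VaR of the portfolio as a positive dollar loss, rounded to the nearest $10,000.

σ_p² = 0.24²·1.72² + 0.76²·4.481² + 2·0.33·0.24·0.76·1.72·4.481 = 12.6961 (%²).
σ_p = √12.6961 = 3.563%.
VaR = 2.326 × 3.563% = 8.288%; on $20,000,000 that is $1,657,600.

$1,660,000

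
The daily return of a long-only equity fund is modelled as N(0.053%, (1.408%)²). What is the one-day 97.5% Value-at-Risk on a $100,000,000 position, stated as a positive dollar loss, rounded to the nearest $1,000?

At 97.5% one-sided, z = 1.960.
VaR = −μ + z·σ = −(0.053%) + 1.960 × 1.408% = 2.707%.
On $100,000,000: 0.02707 × $100,000,000 = $2,707,000.

$2,707,000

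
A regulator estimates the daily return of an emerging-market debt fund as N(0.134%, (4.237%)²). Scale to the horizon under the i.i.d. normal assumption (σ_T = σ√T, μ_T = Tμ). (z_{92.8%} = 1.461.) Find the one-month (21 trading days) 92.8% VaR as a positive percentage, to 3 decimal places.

σ_{21d} = 4.237% × √21 = 19.416%; μ_{21d} = 21 × 0.134% = 2.814%.
VaR = −(2.814%) + 1.461 × 19.416% = 25.553%.

25.553%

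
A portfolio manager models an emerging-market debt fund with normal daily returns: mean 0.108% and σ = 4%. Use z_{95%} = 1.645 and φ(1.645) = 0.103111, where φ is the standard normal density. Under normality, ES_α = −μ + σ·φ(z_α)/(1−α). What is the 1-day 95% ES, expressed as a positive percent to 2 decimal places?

8.14%

Tail multiplier: φ(z)/(1−α) = 0.103111 / 0.05 = 2.062.
ES = −(0.108%) + 4% × 2.062 = 8.140%.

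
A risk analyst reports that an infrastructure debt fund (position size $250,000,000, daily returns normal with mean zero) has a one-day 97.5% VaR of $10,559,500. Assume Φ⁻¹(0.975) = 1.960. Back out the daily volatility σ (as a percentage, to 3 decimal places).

2.155%

VaR as a fraction: $10,559,500 / $250,000,000 = 4.224%.
σ = VaR / z = 4.224% / 1.960 = 2.155%.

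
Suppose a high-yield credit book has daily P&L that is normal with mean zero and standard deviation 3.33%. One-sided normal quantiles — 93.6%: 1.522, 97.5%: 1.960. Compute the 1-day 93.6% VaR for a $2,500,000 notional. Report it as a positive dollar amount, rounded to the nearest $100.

VaR = z·σ = 1.522 × 3.33% = 5.068%.
On $2,500,000: 0.05068 × $2,500,000 = $126,700.

$126,700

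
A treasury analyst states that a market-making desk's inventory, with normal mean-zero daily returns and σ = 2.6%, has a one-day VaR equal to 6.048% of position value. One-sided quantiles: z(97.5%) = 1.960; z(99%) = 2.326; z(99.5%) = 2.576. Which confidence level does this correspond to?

Implied z = VaR/σ = 6.048 / 2.6 = 2.326.
This matches z(99%) = 2.326.

99%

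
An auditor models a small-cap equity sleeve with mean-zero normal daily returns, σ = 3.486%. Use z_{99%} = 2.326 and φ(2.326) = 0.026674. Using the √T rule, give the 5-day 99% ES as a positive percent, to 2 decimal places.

σ_{5d} = 3.486% × √5 = 7.795%.
ES multiplier = φ(z)/(1−α) = 0.026674/0.01 = 2.667.
ES = 7.795% × 2.667 = 20.789%.

20.79%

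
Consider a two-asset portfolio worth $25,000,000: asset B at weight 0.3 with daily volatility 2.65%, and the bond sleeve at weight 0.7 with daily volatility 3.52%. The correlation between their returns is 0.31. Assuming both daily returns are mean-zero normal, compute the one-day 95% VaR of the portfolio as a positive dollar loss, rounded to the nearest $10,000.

$1,160,000

σ_p² = 0.3²·2.65² + 0.7²·3.52² + 2·0.31·0.3·0.7·2.65·3.52 = 7.9178 (%²).
σ_p = √7.9178 = 2.814%.
At 95%, z = 1.645.
VaR = 1.645 × 2.814% = 4.629%; on $25,000,000 that is $1,157,250.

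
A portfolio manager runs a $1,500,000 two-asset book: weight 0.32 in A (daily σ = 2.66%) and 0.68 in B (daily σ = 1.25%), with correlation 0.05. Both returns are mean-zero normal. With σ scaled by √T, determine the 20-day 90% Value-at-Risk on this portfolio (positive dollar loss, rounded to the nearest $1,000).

σ_p = √(0.32²·2.66² + 0.68²·1.25² + 2·0.05·0.32·0.68·2.66·1.25) = 1.233%.
σ_{20d} = 1.233% × √20 = 5.514%.
z(90%) = 1.282.
VaR = 1.282 × 5.514% = 7.069%; on $1,500,000 that is $106,035.

$106,000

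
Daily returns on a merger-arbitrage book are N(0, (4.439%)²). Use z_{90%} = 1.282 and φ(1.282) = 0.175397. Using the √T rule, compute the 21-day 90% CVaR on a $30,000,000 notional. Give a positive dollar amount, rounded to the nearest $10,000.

σ_{21d} = 4.439% × √21 = 20.342%.
ES multiplier = φ(z)/(1−α) = 0.175397/0.1 = 1.754.
ES = 20.342% × 1.754 = 35.680%; on $30,000,000: $10,704,000.

$10,700,000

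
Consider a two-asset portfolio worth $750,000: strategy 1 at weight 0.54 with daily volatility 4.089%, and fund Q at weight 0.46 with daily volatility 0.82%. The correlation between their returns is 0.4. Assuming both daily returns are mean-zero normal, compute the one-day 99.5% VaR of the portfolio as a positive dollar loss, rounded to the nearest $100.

$46,100

σ_p² = 0.54²·4.089² + 0.46²·0.82² + 2·0.4·0.54·0.46·4.089·0.82 = 5.6841 (%²).
σ_p = √5.6841 = 2.384%.
At 99.5%, z = 2.576.
VaR = 2.576 × 2.384% = 6.141%; on $750,000 that is $46,058.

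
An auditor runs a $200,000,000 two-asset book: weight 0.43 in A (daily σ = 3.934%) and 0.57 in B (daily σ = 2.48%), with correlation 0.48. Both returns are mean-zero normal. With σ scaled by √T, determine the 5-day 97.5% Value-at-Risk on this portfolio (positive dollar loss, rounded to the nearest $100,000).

σ_p = √(0.43²·3.934² + 0.57²·2.48² + 2·0.48·0.43·0.57·3.934·2.48) = 2.675%.
σ_{5d} = 2.675% × √5 = 5.981%.
z(97.5%) = 1.960.
VaR = 1.960 × 5.981% = 11.723%; on $200,000,000 that is $23,446,000.

$23,400,000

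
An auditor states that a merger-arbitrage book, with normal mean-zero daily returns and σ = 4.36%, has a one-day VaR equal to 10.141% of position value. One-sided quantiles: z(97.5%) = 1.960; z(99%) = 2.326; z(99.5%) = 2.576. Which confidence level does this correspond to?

Implied z = VaR/σ = 10.141 / 4.36 = 2.326.
This matches z(99%) = 2.326.

99%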